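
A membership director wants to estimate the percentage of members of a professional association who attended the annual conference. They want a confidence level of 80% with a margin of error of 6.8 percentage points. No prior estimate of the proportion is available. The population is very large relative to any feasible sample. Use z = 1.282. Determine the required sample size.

With no prior estimate, use p = 0.5, giving p(1−p) = 0.25.
n = z²·p(1−p)/E² = 1.282² × 0.2500 / 0.068² = 1.6435 × 0.2500 / 0.004624 ≈ 88.86.
Rounding up gives n = 89.

89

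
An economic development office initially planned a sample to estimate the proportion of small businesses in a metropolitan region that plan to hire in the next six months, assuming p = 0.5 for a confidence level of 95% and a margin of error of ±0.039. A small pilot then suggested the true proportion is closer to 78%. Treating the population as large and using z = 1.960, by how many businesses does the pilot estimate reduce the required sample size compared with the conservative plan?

Conservative (p = 0.5): n = 1.960² × 0.25 / 0.039² ≈ 631.43 → 632.
Using p = 0.78: p(1−p) = 0.1716, so n = 1.960² × 0.1716 / 0.039² ≈ 433.41 → 434.
Reduction: 632 − 434 = 198.

198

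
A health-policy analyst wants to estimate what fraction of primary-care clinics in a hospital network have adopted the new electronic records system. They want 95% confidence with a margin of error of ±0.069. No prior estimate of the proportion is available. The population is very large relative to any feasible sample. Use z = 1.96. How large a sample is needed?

With no prior estimate, use p = 0.5, giving p(1−p) = 0.25.
n = z²·p(1−p)/E² = 1.96² × 0.2500 / 0.069² = 3.8416 × 0.2500 / 0.004761 ≈ 201.72.
Rounding up gives n = 202.

202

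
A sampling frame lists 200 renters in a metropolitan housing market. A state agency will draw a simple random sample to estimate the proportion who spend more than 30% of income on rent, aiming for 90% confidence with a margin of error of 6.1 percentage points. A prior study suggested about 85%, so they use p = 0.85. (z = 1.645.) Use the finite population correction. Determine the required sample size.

Unadjusted: n₀ = 1.645² × 0.85 × 0.15 / 0.061² ≈ 92.72, so n₀ = 93.
Finite population correction with N = 200: n = n₀ / (1 + (n₀−1)/N) = 93 / (1 + 92/200) = 93 / 1.4600 ≈ 63.70.
Rounding up, n = 64.

64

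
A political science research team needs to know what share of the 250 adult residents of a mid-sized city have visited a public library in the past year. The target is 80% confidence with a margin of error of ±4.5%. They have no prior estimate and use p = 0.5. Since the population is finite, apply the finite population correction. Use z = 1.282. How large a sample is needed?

113

Unadjusted: n₀ = 1.282² × 0.50 × 0.50 / 0.045² ≈ 202.90, so n₀ = 203.
Finite population correction with N = 250: n = n₀ / (1 + (n₀−1)/N) = 203 / (1 + 202/250) = 203 / 1.8080 ≈ 112.28.
Rounding up, n = 113.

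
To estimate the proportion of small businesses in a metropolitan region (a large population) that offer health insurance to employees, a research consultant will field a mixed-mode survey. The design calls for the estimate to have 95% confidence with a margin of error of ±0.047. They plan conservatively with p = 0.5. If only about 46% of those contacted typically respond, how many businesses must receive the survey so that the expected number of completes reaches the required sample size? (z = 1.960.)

Completed interviews needed: n₀ = 1.960² × 0.2500 / 0.047² ≈ 434.77 → 435.
At a 46% response rate, contacts needed = 435 / 0.46 ≈ 945.65 → 946.

946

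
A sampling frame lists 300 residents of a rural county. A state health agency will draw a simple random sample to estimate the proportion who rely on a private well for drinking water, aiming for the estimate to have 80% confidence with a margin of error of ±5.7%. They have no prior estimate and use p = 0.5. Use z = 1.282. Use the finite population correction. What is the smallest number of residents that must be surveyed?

Unadjusted: n₀ = 1.282² × 0.50 × 0.50 / 0.057² ≈ 126.46, so n₀ = 127.
Finite population correction with N = 300: n = n₀ / (1 + (n₀−1)/N) = 127 / (1 + 126/300) = 127 / 1.4200 ≈ 89.44.
Rounding up, n = 90.

90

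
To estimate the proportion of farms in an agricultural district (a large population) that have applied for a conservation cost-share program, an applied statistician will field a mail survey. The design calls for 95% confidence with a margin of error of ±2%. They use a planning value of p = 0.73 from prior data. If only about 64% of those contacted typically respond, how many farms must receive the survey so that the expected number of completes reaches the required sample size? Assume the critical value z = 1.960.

Completed interviews needed: n₀ = 1.960² × 0.1971 / 0.020² ≈ 1892.95 → 1893.
At a 64% response rate, contacts needed = 1893 / 0.64 ≈ 2957.81 → 2958.

2958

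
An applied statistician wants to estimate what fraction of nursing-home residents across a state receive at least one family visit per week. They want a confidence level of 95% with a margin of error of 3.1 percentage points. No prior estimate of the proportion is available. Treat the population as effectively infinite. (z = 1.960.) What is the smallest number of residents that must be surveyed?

1000

With no prior estimate, use p = 0.5, giving p(1−p) = 0.25.
n = z²·p(1−p)/E² = 1.960² × 0.2500 / 0.031² = 3.8416 × 0.2500 / 0.000961 ≈ 999.38.
Rounding up gives n = 1000.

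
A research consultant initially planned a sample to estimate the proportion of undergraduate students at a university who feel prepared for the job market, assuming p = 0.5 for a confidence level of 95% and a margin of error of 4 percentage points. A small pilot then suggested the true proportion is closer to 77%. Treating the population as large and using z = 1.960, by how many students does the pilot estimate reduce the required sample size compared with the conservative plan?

175

Conservative (p = 0.5): n = 1.960² × 0.25 / 0.040² ≈ 600.25 → 601.
Using p = 0.77: p(1−p) = 0.1771, so n = 1.960² × 0.1771 / 0.040² ≈ 425.22 → 426.
Reduction: 601 − 426 = 175.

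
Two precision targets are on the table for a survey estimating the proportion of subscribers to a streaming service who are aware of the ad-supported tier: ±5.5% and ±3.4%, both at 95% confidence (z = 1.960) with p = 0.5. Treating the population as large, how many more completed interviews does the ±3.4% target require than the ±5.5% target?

513

At ±5.5%: n = 1.960² × 0.2500 / 0.055² ≈ 317.49 → 318.
At ±3.4%: n = 1.960² × 0.2500 / 0.034² ≈ 830.80 → 831.
Additional respondents: 831 − 318 = 513.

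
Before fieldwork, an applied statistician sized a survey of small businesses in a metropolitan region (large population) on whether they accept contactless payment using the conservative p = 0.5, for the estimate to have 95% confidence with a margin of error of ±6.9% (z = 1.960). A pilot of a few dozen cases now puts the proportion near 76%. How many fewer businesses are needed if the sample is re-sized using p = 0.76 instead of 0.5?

Conservative (p = 0.5): n = 1.960² × 0.25 / 0.069² ≈ 201.72 → 202.
Using p = 0.76: p(1−p) = 0.1824, so n = 1.960² × 0.1824 / 0.069² ≈ 147.18 → 148.
Reduction: 202 − 148 = 54.

54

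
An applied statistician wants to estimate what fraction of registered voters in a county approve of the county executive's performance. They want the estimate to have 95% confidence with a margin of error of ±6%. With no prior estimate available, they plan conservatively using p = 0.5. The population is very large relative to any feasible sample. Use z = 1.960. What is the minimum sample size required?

With p = 0.5, p(1−p) = 0.25.
n = z²·p(1−p)/E² = 1.960² × 0.2500 / 0.060² = 3.8416 × 0.2500 / 0.003600 ≈ 266.78.
Rounding up gives n = 267.

267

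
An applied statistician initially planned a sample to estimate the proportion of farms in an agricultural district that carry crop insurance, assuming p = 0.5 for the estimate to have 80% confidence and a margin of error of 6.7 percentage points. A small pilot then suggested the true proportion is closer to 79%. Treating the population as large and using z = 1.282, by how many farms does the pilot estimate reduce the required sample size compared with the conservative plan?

31

Conservative (p = 0.5): n = 1.282² × 0.25 / 0.067² ≈ 91.53 → 92.
Using p = 0.79: p(1−p) = 0.1659, so n = 1.282² × 0.1659 / 0.067² ≈ 60.74 → 61.
Reduction: 92 − 61 = 31.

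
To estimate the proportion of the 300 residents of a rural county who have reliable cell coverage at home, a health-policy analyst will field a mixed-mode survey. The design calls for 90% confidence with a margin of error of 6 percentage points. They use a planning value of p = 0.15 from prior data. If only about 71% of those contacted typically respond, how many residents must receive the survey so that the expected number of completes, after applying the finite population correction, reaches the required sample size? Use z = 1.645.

103

Completed interviews needed (unadjusted): n₀ = 1.645² × 0.1275 / 0.060² ≈ 95.84 → 96.
FPC for N = 300: n = 96 / (1 + 95/300) = 96 / 1.3167 ≈ 72.91 → 73.
At a 71% response rate, contacts needed = 73 / 0.71 ≈ 102.82 → 103.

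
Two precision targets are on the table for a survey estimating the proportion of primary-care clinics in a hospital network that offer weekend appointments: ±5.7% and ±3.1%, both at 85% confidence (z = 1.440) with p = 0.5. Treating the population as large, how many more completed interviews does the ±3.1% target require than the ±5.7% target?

At ±5.7%: n = 1.440² × 0.2500 / 0.057² ≈ 159.56 → 160.
At ±3.1%: n = 1.440² × 0.2500 / 0.031² ≈ 539.44 → 540.
Additional respondents: 540 − 160 = 380.

380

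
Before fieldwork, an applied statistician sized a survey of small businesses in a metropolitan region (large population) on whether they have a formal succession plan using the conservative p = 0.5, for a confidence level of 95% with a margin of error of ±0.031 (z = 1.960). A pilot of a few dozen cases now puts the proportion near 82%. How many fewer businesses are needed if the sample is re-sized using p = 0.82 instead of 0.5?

409

Conservative (p = 0.5): n = 1.960² × 0.25 / 0.031² ≈ 999.38 → 1000.
Using p = 0.82: p(1−p) = 0.1476, so n = 1.960² × 0.1476 / 0.031² ≈ 590.03 → 591.
Reduction: 1000 − 591 = 409.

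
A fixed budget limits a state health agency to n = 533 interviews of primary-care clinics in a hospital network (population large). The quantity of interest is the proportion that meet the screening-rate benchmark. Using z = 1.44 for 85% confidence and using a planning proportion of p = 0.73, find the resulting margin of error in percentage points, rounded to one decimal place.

SE(p̂) = √[p(1−p)/n] = √[0.1971/533] = 0.01923.
E = z × SE = 1.44 × 0.01923 = 0.02769, or 2.8 percentage points.

2.8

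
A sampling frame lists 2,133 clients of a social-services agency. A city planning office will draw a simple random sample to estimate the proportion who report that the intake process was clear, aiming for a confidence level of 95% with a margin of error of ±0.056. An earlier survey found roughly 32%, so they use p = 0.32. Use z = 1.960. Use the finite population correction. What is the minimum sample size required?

Unadjusted: n₀ = 1.960² × 0.32 × 0.68 / 0.056² ≈ 266.56, so n₀ = 267.
Finite population correction with N = 2,133: n = n₀ / (1 + (n₀−1)/N) = 267 / (1 + 266/2133) = 267 / 1.1247 ≈ 237.40.
Rounding up, n = 238.

238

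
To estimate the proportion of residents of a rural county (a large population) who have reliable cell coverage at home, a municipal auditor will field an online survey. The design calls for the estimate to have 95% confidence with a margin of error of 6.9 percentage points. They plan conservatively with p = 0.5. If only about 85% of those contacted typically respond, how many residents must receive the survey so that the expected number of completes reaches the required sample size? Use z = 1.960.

238

Completed interviews needed: n₀ = 1.960² × 0.2500 / 0.069² ≈ 201.72 → 202.
At an 85% response rate, contacts needed = 202 / 0.85 ≈ 237.65 → 238.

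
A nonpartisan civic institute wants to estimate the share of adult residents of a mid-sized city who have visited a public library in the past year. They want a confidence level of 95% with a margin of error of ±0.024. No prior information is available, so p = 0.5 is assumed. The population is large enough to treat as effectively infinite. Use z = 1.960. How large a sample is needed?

1668

With p = 0.5, p(1−p) = 0.25.
n = z²·p(1−p)/E² = 1.960² × 0.2500 / 0.024² = 3.8416 × 0.2500 / 0.000576 ≈ 1667.36.
Rounding up gives n = 1668.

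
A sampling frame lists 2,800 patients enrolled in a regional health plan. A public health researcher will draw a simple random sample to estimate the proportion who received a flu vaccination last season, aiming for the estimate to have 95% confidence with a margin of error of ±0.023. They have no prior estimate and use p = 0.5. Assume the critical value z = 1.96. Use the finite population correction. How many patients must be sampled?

Unadjusted: n₀ = 1.96² × 0.50 × 0.50 / 0.023² ≈ 1815.50, so n₀ = 1816.
Finite population correction with N = 2,800: n = n₀ / (1 + (n₀−1)/N) = 1816 / (1 + 1815/2800) = 1816 / 1.6482 ≈ 1101.80.
Rounding up, n = 1102.

1102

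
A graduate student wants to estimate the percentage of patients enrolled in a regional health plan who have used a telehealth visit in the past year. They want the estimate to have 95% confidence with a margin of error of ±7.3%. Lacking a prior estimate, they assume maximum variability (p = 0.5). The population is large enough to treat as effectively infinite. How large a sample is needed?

181

For 95% confidence, z = 1.960.
With p = 0.5, p(1−p) = 0.25.
n = z²·p(1−p)/E² = 1.960² × 0.2500 / 0.073² = 3.8416 × 0.2500 / 0.005329 ≈ 180.22.
Rounding up gives n = 181.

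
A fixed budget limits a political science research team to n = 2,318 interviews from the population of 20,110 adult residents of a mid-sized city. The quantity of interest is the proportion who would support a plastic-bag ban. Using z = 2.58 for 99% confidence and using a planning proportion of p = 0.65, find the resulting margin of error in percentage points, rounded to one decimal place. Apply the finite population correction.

2.4

Finite-population factor: (N−n)/(N−1) = (20110−2318)/(20110−1) = 0.8848.
SE(p̂) = √[p(1−p)/n · (N−n)/(N−1)] = √[0.2275/2318 × 0.8848] = 0.00932.
E = z × SE = 2.58 × 0.00932 = 0.02404 ≈ 2.4 percentage points.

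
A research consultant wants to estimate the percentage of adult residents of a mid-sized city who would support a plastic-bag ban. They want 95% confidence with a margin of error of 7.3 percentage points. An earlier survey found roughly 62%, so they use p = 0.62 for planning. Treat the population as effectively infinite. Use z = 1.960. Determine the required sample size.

170

With p = 0.62, p(1−p) = 0.2356.
n = z²·p(1−p)/E² = 1.960² × 0.2356 / 0.073² = 3.8416 × 0.2356 / 0.005329 ≈ 169.84.
Rounding up gives n = 170.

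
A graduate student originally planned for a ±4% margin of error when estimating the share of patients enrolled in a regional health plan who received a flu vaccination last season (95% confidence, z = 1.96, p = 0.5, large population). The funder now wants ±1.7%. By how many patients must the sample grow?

At ±4%: n = 1.96² × 0.2500 / 0.040² ≈ 600.25 → 601.
At ±1.7%: n = 1.96² × 0.2500 / 0.017² ≈ 3323.18 → 3324.
Additional respondents: 3324 − 601 = 2723.

2723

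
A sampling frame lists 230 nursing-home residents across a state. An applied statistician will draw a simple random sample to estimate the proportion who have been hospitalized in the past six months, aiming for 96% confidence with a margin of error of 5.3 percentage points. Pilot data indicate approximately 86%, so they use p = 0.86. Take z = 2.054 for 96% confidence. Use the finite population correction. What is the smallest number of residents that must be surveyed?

102

Unadjusted: n₀ = 2.054² × 0.86 × 0.14 / 0.053² ≈ 180.83, so n₀ = 181.
Finite population correction with N = 230: n = n₀ / (1 + (n₀−1)/N) = 181 / (1 + 180/230) = 181 / 1.7826 ≈ 101.54.
Rounding up, n = 102.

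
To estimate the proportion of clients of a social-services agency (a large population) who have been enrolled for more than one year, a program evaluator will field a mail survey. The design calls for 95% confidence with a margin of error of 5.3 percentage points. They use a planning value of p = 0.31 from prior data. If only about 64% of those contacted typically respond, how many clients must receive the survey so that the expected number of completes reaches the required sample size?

For 95% confidence, z = 1.960.
Completed interviews needed: n₀ = 1.960² × 0.2139 / 0.053² ≈ 292.53 → 293.
At a 64% response rate, contacts needed = 293 / 0.64 ≈ 457.81 → 458.

458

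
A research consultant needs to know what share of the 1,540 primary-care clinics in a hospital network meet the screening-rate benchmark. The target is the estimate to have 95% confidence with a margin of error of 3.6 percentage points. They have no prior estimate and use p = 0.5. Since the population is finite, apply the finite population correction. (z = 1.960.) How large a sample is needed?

501

Unadjusted: n₀ = 1.960² × 0.50 × 0.50 / 0.036² ≈ 741.05, so n₀ = 742.
Finite population correction with N = 1,540: n = n₀ / (1 + (n₀−1)/N) = 742 / (1 + 741/1540) = 742 / 1.4812 ≈ 500.96.
Rounding up, n = 501.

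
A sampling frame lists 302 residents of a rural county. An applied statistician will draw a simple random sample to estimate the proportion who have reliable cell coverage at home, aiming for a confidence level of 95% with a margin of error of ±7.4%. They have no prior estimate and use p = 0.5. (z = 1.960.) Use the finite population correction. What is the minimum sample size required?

112

Unadjusted: n₀ = 1.960² × 0.50 × 0.50 / 0.074² ≈ 175.38, so n₀ = 176.
Finite population correction with N = 302: n = n₀ / (1 + (n₀−1)/N) = 176 / (1 + 175/302) = 176 / 1.5795 ≈ 111.43.
Rounding up, n = 112.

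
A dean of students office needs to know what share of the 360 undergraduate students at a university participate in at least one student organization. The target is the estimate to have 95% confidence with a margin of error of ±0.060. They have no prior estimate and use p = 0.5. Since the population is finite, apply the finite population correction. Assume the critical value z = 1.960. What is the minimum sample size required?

154

Unadjusted: n₀ = 1.960² × 0.50 × 0.50 / 0.060² ≈ 266.78, so n₀ = 267.
Finite population correction with N = 360: n = n₀ / (1 + (n₀−1)/N) = 267 / (1 + 266/360) = 267 / 1.7389 ≈ 153.55.
Rounding up, n = 154.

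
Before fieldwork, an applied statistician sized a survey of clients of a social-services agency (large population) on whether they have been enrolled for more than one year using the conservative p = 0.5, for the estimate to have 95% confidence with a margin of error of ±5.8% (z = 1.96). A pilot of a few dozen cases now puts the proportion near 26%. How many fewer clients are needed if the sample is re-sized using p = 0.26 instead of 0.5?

66

Conservative (p = 0.5): n = 1.96² × 0.25 / 0.058² ≈ 285.49 → 286.
Using p = 0.26: p(1−p) = 0.1924, so n = 1.96² × 0.1924 / 0.058² ≈ 219.72 → 220.
Reduction: 286 − 220 = 66.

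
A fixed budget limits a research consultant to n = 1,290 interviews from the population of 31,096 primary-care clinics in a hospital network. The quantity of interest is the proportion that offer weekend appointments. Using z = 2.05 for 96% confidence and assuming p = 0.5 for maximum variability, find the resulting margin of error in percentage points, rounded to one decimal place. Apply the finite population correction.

2.8

Finite-population factor: (N−n)/(N−1) = (31096−1290)/(31096−1) = 0.9585.
SE(p̂) = √[p(1−p)/n · (N−n)/(N−1)] = √[0.2500/1290 × 0.9585] = 0.01363.
E = z × SE = 2.05 × 0.01363 = 0.02794 ≈ 2.8 percentage points.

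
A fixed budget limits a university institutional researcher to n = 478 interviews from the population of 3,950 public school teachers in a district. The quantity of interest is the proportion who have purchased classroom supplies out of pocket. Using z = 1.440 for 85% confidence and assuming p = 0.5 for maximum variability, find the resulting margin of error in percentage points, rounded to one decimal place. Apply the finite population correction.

3.1

Finite-population factor: (N−n)/(N−1) = (3950−478)/(3950−1) = 0.8792.
SE(p̂) = √[p(1−p)/n · (N−n)/(N−1)] = √[0.2500/478 × 0.8792] = 0.02144.
E = z × SE = 1.440 × 0.02144 = 0.03088 ≈ 3.1 percentage points.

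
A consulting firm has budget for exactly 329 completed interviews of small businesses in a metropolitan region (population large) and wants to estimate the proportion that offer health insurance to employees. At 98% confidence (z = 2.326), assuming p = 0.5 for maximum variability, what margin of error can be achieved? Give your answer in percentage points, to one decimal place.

SE(p̂) = √[p(1−p)/n] = √[0.2500/329] = 0.02757.
E = z × SE = 2.326 × 0.02757 = 0.06412, or 6.4 percentage points.

6.4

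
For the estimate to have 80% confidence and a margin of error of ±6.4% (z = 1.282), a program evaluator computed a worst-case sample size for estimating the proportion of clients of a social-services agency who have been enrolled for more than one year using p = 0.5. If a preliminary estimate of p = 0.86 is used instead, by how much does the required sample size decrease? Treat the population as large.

Conservative (p = 0.5): n = 1.282² × 0.25 / 0.064² ≈ 100.31 → 101.
Using p = 0.86: p(1−p) = 0.1204, so n = 1.282² × 0.1204 / 0.064² ≈ 48.31 → 49.
Reduction: 101 − 49 = 52.

52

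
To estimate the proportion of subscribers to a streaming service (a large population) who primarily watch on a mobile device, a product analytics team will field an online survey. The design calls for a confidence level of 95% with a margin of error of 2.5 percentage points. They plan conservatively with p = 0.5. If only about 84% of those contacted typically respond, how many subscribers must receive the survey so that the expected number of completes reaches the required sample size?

For 95% confidence, z = 1.960.
Completed interviews needed: n₀ = 1.960² × 0.2500 / 0.025² ≈ 1536.64 → 1537.
At an 84% response rate, contacts needed = 1537 / 0.84 ≈ 1829.76 → 1830.

1830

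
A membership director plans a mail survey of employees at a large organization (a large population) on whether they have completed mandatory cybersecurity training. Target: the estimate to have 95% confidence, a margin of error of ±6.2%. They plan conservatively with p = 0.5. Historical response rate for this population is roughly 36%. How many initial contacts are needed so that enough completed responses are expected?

For 95% confidence, z = 1.96.
Completed interviews needed: n₀ = 1.96² × 0.2500 / 0.062² ≈ 249.84 → 250.
At a 36% response rate, contacts needed = 250 / 0.36 ≈ 694.44 → 695.

695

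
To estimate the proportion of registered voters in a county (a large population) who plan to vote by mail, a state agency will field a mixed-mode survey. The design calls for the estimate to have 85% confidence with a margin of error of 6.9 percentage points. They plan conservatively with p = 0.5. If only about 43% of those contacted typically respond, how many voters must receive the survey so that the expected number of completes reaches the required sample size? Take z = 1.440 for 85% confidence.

Completed interviews needed: n₀ = 1.440² × 0.2500 / 0.069² ≈ 108.88 → 109.
At a 43% response rate, contacts needed = 109 / 0.43 ≈ 253.49 → 254.

254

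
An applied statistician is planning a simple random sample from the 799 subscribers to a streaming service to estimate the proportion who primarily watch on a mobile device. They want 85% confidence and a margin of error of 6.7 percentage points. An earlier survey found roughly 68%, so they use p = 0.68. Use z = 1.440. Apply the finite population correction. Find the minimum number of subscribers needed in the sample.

90

Unadjusted: n₀ = 1.440² × 0.68 × 0.32 / 0.067² ≈ 100.52, so n₀ = 101.
Finite population correction with N = 799: n = n₀ / (1 + (n₀−1)/N) = 101 / (1 + 100/799) = 101 / 1.1252 ≈ 89.77.
Rounding up, n = 90.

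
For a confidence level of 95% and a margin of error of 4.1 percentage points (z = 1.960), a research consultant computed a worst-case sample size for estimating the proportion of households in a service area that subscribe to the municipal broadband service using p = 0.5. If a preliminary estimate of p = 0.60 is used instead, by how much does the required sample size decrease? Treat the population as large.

Conservative (p = 0.5): n = 1.960² × 0.25 / 0.041² ≈ 571.33 → 572.
Using p = 0.60: p(1−p) = 0.2400, so n = 1.960² × 0.2400 / 0.041² ≈ 548.47 → 549.
Reduction: 572 − 549 = 23.

23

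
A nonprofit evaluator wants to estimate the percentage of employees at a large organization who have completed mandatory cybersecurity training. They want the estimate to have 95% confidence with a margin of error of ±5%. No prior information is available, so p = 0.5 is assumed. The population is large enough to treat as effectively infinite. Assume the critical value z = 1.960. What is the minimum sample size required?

With p = 0.5, p(1−p) = 0.25.
n = z²·p(1−p)/E² = 1.960² × 0.2500 / 0.050² = 3.8416 × 0.2500 / 0.002500 ≈ 384.16.
Rounding up gives n = 385.

385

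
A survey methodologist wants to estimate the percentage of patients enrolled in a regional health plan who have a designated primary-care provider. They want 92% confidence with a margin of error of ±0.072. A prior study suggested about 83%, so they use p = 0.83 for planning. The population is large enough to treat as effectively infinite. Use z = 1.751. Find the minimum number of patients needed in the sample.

84

With p = 0.83, p(1−p) = 0.1411.
n = z²·p(1−p)/E² = 1.751² × 0.1411 / 0.072² = 3.0660 × 0.1411 / 0.005184 ≈ 83.45.
Rounding up gives n = 84.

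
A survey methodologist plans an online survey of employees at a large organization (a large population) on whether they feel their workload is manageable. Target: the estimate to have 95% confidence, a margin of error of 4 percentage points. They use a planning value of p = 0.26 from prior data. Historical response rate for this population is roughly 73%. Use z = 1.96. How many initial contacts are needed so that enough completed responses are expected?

Completed interviews needed: n₀ = 1.96² × 0.1924 / 0.040² ≈ 461.95 → 462.
At a 73% response rate, contacts needed = 462 / 0.73 ≈ 632.88 → 633.

633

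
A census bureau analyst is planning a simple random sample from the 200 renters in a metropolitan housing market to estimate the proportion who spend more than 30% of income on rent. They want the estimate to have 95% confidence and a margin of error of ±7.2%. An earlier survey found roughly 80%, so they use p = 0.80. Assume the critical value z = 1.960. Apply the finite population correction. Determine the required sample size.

75

Unadjusted: n₀ = 1.960² × 0.80 × 0.20 / 0.072² ≈ 118.57, so n₀ = 119.
Finite population correction with N = 200: n = n₀ / (1 + (n₀−1)/N) = 119 / (1 + 118/200) = 119 / 1.5900 ≈ 74.84.
Rounding up, n = 75.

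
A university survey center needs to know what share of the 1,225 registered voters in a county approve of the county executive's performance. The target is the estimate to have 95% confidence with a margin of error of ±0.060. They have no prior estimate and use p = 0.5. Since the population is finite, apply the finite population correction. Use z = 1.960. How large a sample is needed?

Unadjusted: n₀ = 1.960² × 0.50 × 0.50 / 0.060² ≈ 266.78, so n₀ = 267.
Finite population correction with N = 1,225: n = n₀ / (1 + (n₀−1)/N) = 267 / (1 + 266/1225) = 267 / 1.2171 ≈ 219.37.
Rounding up, n = 220.

220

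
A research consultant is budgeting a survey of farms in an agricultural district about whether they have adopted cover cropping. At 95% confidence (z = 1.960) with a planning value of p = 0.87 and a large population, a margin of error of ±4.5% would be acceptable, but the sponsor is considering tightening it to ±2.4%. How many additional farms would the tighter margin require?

540

At ±4.5%: n = 1.960² × 0.1131 / 0.045² ≈ 214.56 → 215.
At ±2.4%: n = 1.960² × 0.1131 / 0.024² ≈ 754.31 → 755.
Additional respondents: 755 − 215 = 540.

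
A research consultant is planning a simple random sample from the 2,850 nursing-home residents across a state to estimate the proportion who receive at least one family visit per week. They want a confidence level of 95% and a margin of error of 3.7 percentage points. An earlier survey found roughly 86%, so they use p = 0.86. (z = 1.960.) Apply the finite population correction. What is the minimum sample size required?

303

Unadjusted: n₀ = 1.960² × 0.86 × 0.14 / 0.037² ≈ 337.86, so n₀ = 338.
Finite population correction with N = 2,850: n = n₀ / (1 + (n₀−1)/N) = 338 / (1 + 337/2850) = 338 / 1.1182 ≈ 302.26.
Rounding up, n = 303.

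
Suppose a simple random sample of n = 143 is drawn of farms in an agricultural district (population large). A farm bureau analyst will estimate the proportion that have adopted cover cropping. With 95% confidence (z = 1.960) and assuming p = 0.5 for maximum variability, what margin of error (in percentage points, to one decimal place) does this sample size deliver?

SE(p̂) = √[p(1−p)/n] = √[0.2500/143] = 0.04181.
E = z × SE = 1.960 × 0.04181 = 0.08195, or 8.2 percentage points.

8.2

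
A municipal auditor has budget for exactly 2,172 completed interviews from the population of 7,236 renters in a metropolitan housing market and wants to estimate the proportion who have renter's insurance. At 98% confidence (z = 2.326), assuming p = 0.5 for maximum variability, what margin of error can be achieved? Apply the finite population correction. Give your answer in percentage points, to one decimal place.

Finite-population factor: (N−n)/(N−1) = (7236−2172)/(7236−1) = 0.6999.
SE(p̂) = √[p(1−p)/n · (N−n)/(N−1)] = √[0.2500/2172 × 0.6999] = 0.00898.
E = z × SE = 2.326 × 0.00898 = 0.02088 ≈ 2.1 percentage points.

2.1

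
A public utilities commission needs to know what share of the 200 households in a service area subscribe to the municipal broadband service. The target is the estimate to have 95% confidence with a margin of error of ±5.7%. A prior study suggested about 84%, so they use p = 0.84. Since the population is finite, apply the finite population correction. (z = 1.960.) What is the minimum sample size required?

Unadjusted: n₀ = 1.960² × 0.84 × 0.16 / 0.057² ≈ 158.91, so n₀ = 159.
Finite population correction with N = 200: n = n₀ / (1 + (n₀−1)/N) = 159 / (1 + 158/200) = 159 / 1.7900 ≈ 88.83.
Rounding up, n = 89.

89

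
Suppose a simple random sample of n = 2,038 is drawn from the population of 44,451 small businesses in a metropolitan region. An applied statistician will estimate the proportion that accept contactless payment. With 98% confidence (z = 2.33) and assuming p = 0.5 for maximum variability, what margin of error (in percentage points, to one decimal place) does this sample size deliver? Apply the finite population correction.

Finite-population factor: (N−n)/(N−1) = (44451−2038)/(44451−1) = 0.9542.
SE(p̂) = √[p(1−p)/n · (N−n)/(N−1)] = √[0.2500/2038 × 0.9542] = 0.01082.
E = z × SE = 2.33 × 0.01082 = 0.02521 ≈ 2.5 percentage points.

2.5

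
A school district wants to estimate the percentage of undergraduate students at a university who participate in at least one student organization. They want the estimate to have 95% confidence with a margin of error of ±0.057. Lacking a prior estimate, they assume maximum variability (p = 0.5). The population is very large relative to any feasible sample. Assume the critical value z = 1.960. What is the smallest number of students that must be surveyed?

296

With p = 0.5, p(1−p) = 0.25.
n = z²·p(1−p)/E² = 1.960² × 0.2500 / 0.057² = 3.8416 × 0.2500 / 0.003249 ≈ 295.60.
Rounding up gives n = 296.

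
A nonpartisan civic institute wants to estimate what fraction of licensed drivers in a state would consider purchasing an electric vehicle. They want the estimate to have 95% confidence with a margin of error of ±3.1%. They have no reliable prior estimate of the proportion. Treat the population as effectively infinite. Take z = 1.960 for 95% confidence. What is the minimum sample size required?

1000

With no prior estimate, use p = 0.5, giving p(1−p) = 0.25.
n = z²·p(1−p)/E² = 1.960² × 0.2500 / 0.031² = 3.8416 × 0.2500 / 0.000961 ≈ 999.38.
Rounding up gives n = 1000.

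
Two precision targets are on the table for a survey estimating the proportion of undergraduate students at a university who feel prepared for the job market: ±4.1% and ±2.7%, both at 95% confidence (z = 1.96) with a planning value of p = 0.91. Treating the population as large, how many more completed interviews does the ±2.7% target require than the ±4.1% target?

At ±4.1%: n = 1.96² × 0.0819 / 0.041² ≈ 187.17 → 188.
At ±2.7%: n = 1.96² × 0.0819 / 0.027² ≈ 431.59 → 432.
Additional respondents: 432 − 188 = 244.

244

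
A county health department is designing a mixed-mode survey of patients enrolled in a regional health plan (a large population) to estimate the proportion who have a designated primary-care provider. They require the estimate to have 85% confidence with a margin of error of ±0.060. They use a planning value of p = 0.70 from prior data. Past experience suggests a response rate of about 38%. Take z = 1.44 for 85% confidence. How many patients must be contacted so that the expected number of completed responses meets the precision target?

319

Completed interviews needed: n₀ = 1.44² × 0.2100 / 0.060² ≈ 120.96 → 121.
At a 38% response rate, contacts needed = 121 / 0.38 ≈ 318.42 → 319.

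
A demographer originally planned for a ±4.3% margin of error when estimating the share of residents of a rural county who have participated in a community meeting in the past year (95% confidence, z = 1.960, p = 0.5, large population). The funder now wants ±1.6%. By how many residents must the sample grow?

3232

At ±4.3%: n = 1.960² × 0.2500 / 0.043² ≈ 519.42 → 520.
At ±1.6%: n = 1.960² × 0.2500 / 0.016² ≈ 3751.56 → 3752.
Additional respondents: 3752 − 520 = 3232.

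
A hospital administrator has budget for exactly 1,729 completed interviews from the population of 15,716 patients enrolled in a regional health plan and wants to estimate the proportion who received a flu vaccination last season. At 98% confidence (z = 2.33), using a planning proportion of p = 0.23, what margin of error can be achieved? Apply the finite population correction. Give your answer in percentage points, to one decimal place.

2.2

Finite-population factor: (N−n)/(N−1) = (15716−1729)/(15716−1) = 0.8900.
SE(p̂) = √[p(1−p)/n · (N−n)/(N−1)] = √[0.1771/1729 × 0.8900] = 0.00955.
E = z × SE = 2.33 × 0.00955 = 0.02225 ≈ 2.2 percentage points.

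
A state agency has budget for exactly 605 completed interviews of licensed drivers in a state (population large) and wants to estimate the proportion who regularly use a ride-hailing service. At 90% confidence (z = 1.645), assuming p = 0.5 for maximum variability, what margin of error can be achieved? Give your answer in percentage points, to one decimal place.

SE(p̂) = √[p(1−p)/n] = √[0.2500/605] = 0.02033.
E = z × SE = 1.645 × 0.02033 = 0.03344, or 3.3 percentage points.

3.3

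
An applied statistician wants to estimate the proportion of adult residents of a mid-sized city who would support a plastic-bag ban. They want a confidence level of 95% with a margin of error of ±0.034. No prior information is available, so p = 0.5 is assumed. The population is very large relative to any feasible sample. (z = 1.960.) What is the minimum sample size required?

831

With p = 0.5, p(1−p) = 0.25.
n = z²·p(1−p)/E² = 1.960² × 0.2500 / 0.034² = 3.8416 × 0.2500 / 0.001156 ≈ 830.80.
Rounding up gives n = 831.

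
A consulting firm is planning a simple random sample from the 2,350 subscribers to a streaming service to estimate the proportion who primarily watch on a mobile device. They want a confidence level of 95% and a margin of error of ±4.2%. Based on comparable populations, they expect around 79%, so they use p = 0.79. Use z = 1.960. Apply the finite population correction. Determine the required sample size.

314

Unadjusted: n₀ = 1.960² × 0.79 × 0.21 / 0.042² ≈ 361.29, so n₀ = 362.
Finite population correction with N = 2,350: n = n₀ / (1 + (n₀−1)/N) = 362 / (1 + 361/2350) = 362 / 1.1536 ≈ 313.80.
Rounding up, n = 314.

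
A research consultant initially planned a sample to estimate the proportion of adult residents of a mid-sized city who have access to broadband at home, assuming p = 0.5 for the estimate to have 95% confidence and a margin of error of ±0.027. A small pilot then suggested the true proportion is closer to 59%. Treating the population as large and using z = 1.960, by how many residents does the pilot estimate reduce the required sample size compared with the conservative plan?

Conservative (p = 0.5): n = 1.960² × 0.25 / 0.027² ≈ 1317.42 → 1318.
Using p = 0.59: p(1−p) = 0.2419, so n = 1.960² × 0.2419 / 0.027² ≈ 1274.74 → 1275.
Reduction: 1318 − 1275 = 43.

43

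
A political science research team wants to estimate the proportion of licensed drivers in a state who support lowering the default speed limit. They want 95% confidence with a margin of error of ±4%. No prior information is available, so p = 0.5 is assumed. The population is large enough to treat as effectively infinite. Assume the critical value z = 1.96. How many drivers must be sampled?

601

With p = 0.5, p(1−p) = 0.25.
n = z²·p(1−p)/E² = 1.96² × 0.2500 / 0.040² = 3.8416 × 0.2500 / 0.001600 ≈ 600.25.
Rounding up gives n = 601.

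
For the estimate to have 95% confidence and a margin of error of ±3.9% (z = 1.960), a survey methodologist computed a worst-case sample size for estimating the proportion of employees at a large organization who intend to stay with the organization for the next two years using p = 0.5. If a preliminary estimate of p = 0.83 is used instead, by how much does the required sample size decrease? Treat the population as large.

Conservative (p = 0.5): n = 1.960² × 0.25 / 0.039² ≈ 631.43 → 632.
Using p = 0.83: p(1−p) = 0.1411, so n = 1.960² × 0.1411 / 0.039² ≈ 356.38 → 357.
Reduction: 632 − 357 = 275.

275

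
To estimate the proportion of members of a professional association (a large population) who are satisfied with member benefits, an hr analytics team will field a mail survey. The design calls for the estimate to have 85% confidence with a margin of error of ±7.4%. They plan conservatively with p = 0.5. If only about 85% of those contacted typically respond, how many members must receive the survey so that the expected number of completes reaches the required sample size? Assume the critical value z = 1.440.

Completed interviews needed: n₀ = 1.440² × 0.2500 / 0.074² ≈ 94.67 → 95.
At an 85% response rate, contacts needed = 95 / 0.85 ≈ 111.76 → 112.

112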